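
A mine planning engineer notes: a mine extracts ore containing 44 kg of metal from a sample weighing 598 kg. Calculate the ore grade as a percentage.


Ore grade = (metal mass / ore mass) * 100
= (44 / 598) * 100
= 0.07357859532 * 100
= 7.3579%

7.3579%


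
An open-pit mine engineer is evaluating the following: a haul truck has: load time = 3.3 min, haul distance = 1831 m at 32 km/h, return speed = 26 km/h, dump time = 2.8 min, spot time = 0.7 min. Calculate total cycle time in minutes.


14.4585 min

Convert haul speed to m/min: 32 * 1000/60 = 533.3333333 m/min
Haul time = 1831 / 533.3333333 = 3.433125 min
Convert return speed to m/min: 26 * 1000/60 = 433.3333333 m/min
Return time = 1831 / 433.3333333 = 4.225384615 min
Total cycle time:
= 3.3 + 3.433125 + 2.8 + 4.225384615 + 0.7
= 14.4585 min


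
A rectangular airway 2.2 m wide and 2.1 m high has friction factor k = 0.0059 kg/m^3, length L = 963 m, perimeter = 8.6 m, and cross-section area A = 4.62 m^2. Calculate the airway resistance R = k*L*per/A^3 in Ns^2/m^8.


Compute the numerator:
k * L * per = 0.0059 * 963 * 8.6
= 48.86262
Compute the denominator:
A^3 = 4.62^3 = 98.611128
Resistance:
R = 48.86262 / 98.611128
= 0.4955 Ns^2/m^8

0.4955 Ns^2/m^8


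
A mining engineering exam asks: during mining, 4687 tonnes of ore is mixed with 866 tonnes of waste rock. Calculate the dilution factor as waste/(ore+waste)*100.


Total material = ore + waste
= 4687 + 866 = 5553 tonnes
Dilution = waste / total * 100
= 866 / 5553 * 100
= 0.1559517378 * 100
= 15.5952%

15.5952%


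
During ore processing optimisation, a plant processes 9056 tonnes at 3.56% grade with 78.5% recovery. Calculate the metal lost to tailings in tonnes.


Total metal in feed:
= 9056 * 3.56 / 100 = 322.3936 tonnes
Metal recovered:
= 322.3936 * 78.5 / 100 = 253.078976 tonnes
Metal lost to tailings:
= 322.3936 - 253.078976
= 69.3146 tonnes

69.3146 tonnes


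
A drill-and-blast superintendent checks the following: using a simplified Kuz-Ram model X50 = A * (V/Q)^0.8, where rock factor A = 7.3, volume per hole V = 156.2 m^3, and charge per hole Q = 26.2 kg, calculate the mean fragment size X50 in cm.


Compute V/Q:
V/Q = 156.2 / 26.2 = 5.961832061
Raise to the power 0.8:
(V/Q)^0.8 = 5.961832061^0.8 = 4.171610871
Multiply by A:
X50 = 7.3 * 4.171610871
= 30.4528 cm

30.4528 cm


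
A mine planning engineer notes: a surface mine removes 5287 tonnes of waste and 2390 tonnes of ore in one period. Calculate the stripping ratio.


Stripping ratio = waste tonnage / ore tonnage
= 5287 / 2390
= 2.2121

2.2121


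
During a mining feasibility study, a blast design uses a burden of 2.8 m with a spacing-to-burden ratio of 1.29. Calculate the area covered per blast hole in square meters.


10.1136 m^2

First, find the spacing:
Spacing = burden * ratio = 2.8 * 1.29
= 3.612 m
Then, calculate the area:
Area = burden * spacing = 2.8 * 3.612
= 10.1136 m^2


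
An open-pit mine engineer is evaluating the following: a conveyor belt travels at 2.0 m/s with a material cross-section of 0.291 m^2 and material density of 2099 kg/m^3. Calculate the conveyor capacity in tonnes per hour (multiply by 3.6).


Volumetric flow = speed * area
= 2.0 * 0.291 = 0.582 m^3/s
Mass flow = volumetric * density
= 0.582 * 2099 = 1221.618 kg/s
Convert to t/h: multiply by 3.6
Capacity = 1221.618 * 3.6
= 4397.8248 t/h

4397.8248 t/h


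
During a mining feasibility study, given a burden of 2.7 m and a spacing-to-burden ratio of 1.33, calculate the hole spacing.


Spacing = burden * ratio
= 2.7 * 1.33
= 3.591 m

3.591 m


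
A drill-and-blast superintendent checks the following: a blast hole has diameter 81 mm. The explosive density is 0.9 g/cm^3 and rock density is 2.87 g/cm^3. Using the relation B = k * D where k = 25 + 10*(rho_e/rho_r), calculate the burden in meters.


2.279 m

First, compute k:
rho_e / rho_r = 0.9 / 2.87 = 0.3135888502
k = 25 + 10 * 0.3135888502 = 28.1358885
Then, compute burden:
B = k * D / 1000 = 28.1358885 * 81 / 1000
= 2279.006969 / 1000
= 2.279 m


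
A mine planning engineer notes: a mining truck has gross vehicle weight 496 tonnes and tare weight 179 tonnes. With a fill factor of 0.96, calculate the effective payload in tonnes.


Maximum payload = gross - tare
= 496 - 179 = 317 tonnes
Effective payload = max payload * fill factor
= 317 * 0.96
= 304.32 tonnes

304.32 tonnes


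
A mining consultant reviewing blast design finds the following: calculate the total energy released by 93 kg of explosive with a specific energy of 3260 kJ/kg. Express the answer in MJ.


303.18 MJ

Energy = mass * specific_energy / 1000
= 93 * 3260 / 1000
= 303180 / 1000
= 303.18 MJ


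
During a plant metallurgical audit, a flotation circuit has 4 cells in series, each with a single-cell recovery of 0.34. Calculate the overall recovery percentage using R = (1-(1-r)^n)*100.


Complement of single-cell recovery:
1 - r = 1 - 0.34 = 0.66
Raise to power n:
(1 - r)^4 = 0.66^4 = 0.18974736
Overall recovery:
R = (1 - 0.18974736) * 100
= 81.0253%

81.0253%


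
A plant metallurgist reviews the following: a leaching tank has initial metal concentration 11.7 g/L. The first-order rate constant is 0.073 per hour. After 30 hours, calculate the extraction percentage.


88.8083%

Compute the exponent:
-k * t = -0.073 * 30 = -2.19
Remaining concentration:
C = 11.7 * exp(-2.19)
= 11.7 * 0.1119167486
= 1.309425959 g/L
Extracted = 11.7 - 1.309425959 = 10.39057404 g/L
Extraction % = 10.39057404 / 11.7 * 100
= 88.8083%


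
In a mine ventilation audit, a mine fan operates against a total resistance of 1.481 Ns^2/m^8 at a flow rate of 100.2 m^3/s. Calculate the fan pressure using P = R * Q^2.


Compute Q^2:
Q^2 = 100.2^2 = 10040.04
Compute pressure:
P = R * Q^2 = 1.481 * 10040.04
= 14869.2992 Pa

14869.2992 Pa


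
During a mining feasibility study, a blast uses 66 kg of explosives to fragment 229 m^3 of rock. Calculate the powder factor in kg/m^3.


0.2882 kg/m^3

Powder factor = explosive mass / rock volume
= 66 / 229
= 0.2882 kg/m^3


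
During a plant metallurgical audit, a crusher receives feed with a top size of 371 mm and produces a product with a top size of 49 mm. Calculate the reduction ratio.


Reduction ratio = feed size / product size
= 371 / 49
= 7.5714

7.5714


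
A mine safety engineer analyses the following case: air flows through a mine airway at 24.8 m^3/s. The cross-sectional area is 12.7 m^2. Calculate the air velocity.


Velocity = flow rate / cross-sectional area
= 24.8 / 12.7
= 1.9528 m/s

1.9528 m/s


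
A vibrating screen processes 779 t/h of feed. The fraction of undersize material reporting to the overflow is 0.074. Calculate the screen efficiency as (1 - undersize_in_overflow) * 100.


Screen efficiency = (1 - fraction of undersize in overflow) * 100
= (1 - 0.074) * 100
= 0.926 * 100
= 92.6%

92.6%


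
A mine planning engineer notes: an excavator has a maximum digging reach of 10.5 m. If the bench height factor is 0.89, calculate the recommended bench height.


Bench height = reach * factor
= 10.5 * 0.89
= 9.345 m

9.345 m


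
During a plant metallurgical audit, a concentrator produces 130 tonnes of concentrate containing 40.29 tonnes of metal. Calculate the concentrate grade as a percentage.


Grade = (metal in concentrate / concentrate mass) * 100
= (40.29 / 130) * 100
= 0.3099230769 * 100
= 30.9923%

30.9923%


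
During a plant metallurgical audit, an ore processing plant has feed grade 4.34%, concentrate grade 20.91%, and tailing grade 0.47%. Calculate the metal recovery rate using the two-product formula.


91.2209%

Using the two-product formula:
R = 100 * c * (f - t) / (f * (c - t))
Numerator = 100 * 20.91 * (4.34 - 0.47)
= 100 * 20.91 * 3.87
= 8092.17
Denominator = 4.34 * (20.91 - 0.47)
= 4.34 * 20.44
= 88.7096
R = 8092.17 / 88.7096
= 91.2209%


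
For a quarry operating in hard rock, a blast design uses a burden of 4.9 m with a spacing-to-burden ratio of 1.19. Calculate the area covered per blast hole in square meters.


28.5719 m^2

First, find the spacing:
Spacing = burden * ratio = 4.9 * 1.19
= 5.831 m
Then, calculate the area:
Area = burden * spacing = 4.9 * 5.831
= 28.5719 m^2


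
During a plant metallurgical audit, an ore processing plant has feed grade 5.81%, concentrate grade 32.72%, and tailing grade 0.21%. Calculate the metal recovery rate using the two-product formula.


Using the two-product formula:
R = 100 * c * (f - t) / (f * (c - t))
Numerator = 100 * 32.72 * (5.81 - 0.21)
= 100 * 32.72 * 5.6
= 18323.2
Denominator = 5.81 * (32.72 - 0.21)
= 5.81 * 32.51
= 188.8831
R = 18323.2 / 188.8831
= 97.0081%

97.0081%


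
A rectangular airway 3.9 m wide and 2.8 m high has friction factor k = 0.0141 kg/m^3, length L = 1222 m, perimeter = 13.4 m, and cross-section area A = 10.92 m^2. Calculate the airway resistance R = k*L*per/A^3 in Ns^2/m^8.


Compute the numerator:
k * L * per = 0.0141 * 1222 * 13.4
= 230.88468
Compute the denominator:
A^3 = 10.92^3 = 1302.170688
Resistance:
R = 230.88468 / 1302.170688
= 0.1773 Ns^2/m^8

0.1773 Ns^2/m^8


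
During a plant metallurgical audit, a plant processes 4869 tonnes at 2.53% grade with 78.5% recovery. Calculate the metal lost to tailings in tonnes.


Total metal in feed:
= 4869 * 2.53 / 100 = 123.1857 tonnes
Metal recovered:
= 123.1857 * 78.5 / 100 = 96.7007745 tonnes
Metal lost to tailings:
= 123.1857 - 96.7007745
= 26.4849 tonnes

26.4849 tonnes


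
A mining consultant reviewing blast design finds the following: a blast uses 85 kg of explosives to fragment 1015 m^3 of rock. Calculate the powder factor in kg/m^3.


Powder factor = explosive mass / rock volume
= 85 / 1015
= 0.0837 kg/m^3

0.0837 kg/m^3


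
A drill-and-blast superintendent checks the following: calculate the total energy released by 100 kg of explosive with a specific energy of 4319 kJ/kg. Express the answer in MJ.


Energy = mass * specific_energy / 1000
= 100 * 4319 / 1000
= 431900 / 1000
= 431.9 MJ

431.9 MJ


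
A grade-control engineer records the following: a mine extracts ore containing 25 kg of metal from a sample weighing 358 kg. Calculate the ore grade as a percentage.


Ore grade = (metal mass / ore mass) * 100
= (25 / 358) * 100
= 0.06983240223 * 100
= 6.9832%

6.9832%


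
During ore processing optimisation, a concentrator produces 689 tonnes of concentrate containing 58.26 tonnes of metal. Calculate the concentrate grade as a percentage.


8.4557%

Grade = (metal in concentrate / concentrate mass) * 100
= (58.26 / 689) * 100
= 0.08455732946 * 100
= 8.4557%


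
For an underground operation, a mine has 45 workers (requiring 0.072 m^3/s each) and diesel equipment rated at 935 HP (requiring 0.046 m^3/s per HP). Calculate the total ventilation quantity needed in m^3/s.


46.25 m^3/s

Airflow for workers:
Q_people = 45 * 0.072 = 3.24 m^3/s
Airflow for diesel equipment:
Q_diesel = 935 * 0.046 = 43.01 m^3/s
Total ventilation:
Q_total = 3.24 + 43.01
= 46.25 m^3/s


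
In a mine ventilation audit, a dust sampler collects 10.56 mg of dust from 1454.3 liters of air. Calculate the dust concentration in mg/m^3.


Convert liters to m^3: 1 m^3 = 1000 L
Concentration = mass / volume * 1000
= 10.56 / 1454.3 * 1000
= 0.007261225332 * 1000
= 7.2612 mg/m^3

7.2612 mg/m^3


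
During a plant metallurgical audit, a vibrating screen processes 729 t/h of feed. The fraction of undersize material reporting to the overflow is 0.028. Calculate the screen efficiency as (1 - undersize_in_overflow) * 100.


Screen efficiency = (1 - fraction of undersize in overflow) * 100
= (1 - 0.028) * 100
= 0.972 * 100
= 97.2%

97.2%


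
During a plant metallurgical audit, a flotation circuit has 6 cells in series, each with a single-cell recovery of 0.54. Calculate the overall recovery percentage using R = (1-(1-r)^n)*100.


Complement of single-cell recovery:
1 - r = 1 - 0.54 = 0.46
Raise to power n:
(1 - r)^6 = 0.46^6 = 0.009474296896
Overall recovery:
R = (1 - 0.009474296896) * 100
= 99.0526%

99.0526%


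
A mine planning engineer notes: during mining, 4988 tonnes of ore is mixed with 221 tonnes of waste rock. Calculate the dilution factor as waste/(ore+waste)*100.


4.2427%

Total material = ore + waste
= 4988 + 221 = 5209 tonnes
Dilution = waste / total * 100
= 221 / 5209 * 100
= 0.0424265694 * 100
= 4.2427%


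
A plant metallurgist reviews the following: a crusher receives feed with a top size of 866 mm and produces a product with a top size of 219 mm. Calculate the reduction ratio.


Reduction ratio = feed size / product size
= 866 / 219
= 3.9543

3.9543


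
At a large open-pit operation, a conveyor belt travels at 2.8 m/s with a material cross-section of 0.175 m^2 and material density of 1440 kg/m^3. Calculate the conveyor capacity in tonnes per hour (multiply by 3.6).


Volumetric flow = speed * area
= 2.8 * 0.175 = 0.49 m^3/s
Mass flow = volumetric * density
= 0.49 * 1440 = 705.6 kg/s
Convert to t/h: multiply by 3.6
Capacity = 705.6 * 3.6
= 2540.16 t/h

2540.16 t/h


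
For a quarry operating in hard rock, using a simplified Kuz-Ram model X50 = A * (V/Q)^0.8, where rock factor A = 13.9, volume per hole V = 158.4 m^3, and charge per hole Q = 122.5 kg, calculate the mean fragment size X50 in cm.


Compute V/Q:
V/Q = 158.4 / 122.5 = 1.293061224
Raise to the power 0.8:
(V/Q)^0.8 = 1.293061224^0.8 = 1.228274034
Multiply by A:
X50 = 13.9 * 1.228274034
= 17.073 cm

17.073 cm


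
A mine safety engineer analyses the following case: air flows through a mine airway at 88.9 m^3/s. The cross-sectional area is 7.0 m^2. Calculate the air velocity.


12.7 m/s

Velocity = flow rate / cross-sectional area
= 88.9 / 7.0
= 12.7 m/s


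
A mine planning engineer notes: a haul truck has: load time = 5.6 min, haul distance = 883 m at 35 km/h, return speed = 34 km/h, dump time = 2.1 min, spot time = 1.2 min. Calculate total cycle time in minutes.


Convert haul speed to m/min: 35 * 1000/60 = 583.3333333 m/min
Haul time = 883 / 583.3333333 = 1.513714286 min
Convert return speed to m/min: 34 * 1000/60 = 566.6666667 m/min
Return time = 883 / 566.6666667 = 1.558235294 min
Total cycle time:
= 5.6 + 1.513714286 + 2.1 + 1.558235294 + 1.2
= 11.9719 min

11.9719 min


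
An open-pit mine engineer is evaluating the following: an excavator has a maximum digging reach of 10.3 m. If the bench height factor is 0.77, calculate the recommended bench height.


Bench height = reach * factor
= 10.3 * 0.77
= 7.931 m

7.931 m


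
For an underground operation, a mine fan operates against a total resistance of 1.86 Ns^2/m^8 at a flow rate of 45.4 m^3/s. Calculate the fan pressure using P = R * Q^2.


Compute Q^2:
Q^2 = 45.4^2 = 2061.16
Compute pressure:
P = R * Q^2 = 1.86 * 2061.16
= 3833.7576 Pa

3833.7576 Pa


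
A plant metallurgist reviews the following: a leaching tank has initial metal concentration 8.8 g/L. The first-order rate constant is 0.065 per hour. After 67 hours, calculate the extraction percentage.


98.7158%

Compute the exponent:
-k * t = -0.065 * 67 = -4.355
Remaining concentration:
C = 8.8 * exp(-4.355)
= 8.8 * 0.01284243958
= 0.1130134683 g/L
Extracted = 8.8 - 0.1130134683 = 8.686986532 g/L
Extraction % = 8.686986532 / 8.8 * 100
= 98.7158%


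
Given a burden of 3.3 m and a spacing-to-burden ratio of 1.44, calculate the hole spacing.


Spacing = burden * ratio
= 3.3 * 1.44
= 4.752 m

4.752 m


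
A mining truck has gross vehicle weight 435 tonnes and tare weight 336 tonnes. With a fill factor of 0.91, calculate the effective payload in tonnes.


Maximum payload = gross - tare
= 435 - 336 = 99 tonnes
Effective payload = max payload * fill factor
= 99 * 0.91
= 90.09 tonnes

90.09 tonnes


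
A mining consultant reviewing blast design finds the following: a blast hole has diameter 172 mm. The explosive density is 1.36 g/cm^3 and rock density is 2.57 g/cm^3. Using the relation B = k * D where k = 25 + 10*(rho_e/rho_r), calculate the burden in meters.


5.2102 m

First, compute k:
rho_e / rho_r = 1.36 / 2.57 = 0.5291828794
k = 25 + 10 * 0.5291828794 = 30.29182879
Then, compute burden:
B = k * D / 1000 = 30.29182879 * 172 / 1000
= 5210.194553 / 1000
= 5.2102 m


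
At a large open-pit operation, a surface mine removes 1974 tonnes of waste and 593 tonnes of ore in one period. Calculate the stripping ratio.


Stripping ratio = waste tonnage / ore tonnage
= 1974 / 593
= 3.3288

3.3288


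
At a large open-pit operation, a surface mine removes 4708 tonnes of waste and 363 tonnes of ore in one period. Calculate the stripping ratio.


12.9697

Stripping ratio = waste tonnage / ore tonnage
= 4708 / 363
= 12.9697


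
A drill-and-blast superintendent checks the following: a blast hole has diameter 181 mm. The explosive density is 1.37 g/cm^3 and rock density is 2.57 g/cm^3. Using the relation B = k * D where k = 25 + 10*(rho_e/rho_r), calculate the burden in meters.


First, compute k:
rho_e / rho_r = 1.37 / 2.57 = 0.53307393
k = 25 + 10 * 0.53307393 = 30.3307393
Then, compute burden:
B = k * D / 1000 = 30.3307393 * 181 / 1000
= 5489.863813 / 1000
= 5.4899 m

5.4899 m


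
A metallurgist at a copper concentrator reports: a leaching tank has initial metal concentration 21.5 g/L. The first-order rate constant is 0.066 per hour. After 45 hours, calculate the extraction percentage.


Compute the exponent:
-k * t = -0.066 * 45 = -2.97
Remaining concentration:
C = 21.5 * exp(-2.97)
= 21.5 * 0.05130331033
= 1.103021172 g/L
Extracted = 21.5 - 1.103021172 = 20.39697883 g/L
Extraction % = 20.39697883 / 21.5 * 100
= 94.8697%

94.8697%


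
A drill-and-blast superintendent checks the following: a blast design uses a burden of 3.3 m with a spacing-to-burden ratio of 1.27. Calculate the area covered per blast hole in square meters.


13.8303 m^2

First, find the spacing:
Spacing = burden * ratio = 3.3 * 1.27
= 4.191 m
Then, calculate the area:
Area = burden * spacing = 3.3 * 4.191
= 13.8303 m^2


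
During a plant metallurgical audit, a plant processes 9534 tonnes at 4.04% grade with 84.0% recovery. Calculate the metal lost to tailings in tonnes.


Total metal in feed:
= 9534 * 4.04 / 100 = 385.1736 tonnes
Metal recovered:
= 385.1736 * 84.0 / 100 = 323.545824 tonnes
Metal lost to tailings:
= 385.1736 - 323.545824
= 61.6278 tonnes

61.6278 tonnes


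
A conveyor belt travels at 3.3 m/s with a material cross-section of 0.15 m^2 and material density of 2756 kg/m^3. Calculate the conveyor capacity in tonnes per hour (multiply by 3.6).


4911.192 t/h

Volumetric flow = speed * area
= 3.3 * 0.15 = 0.495 m^3/s
Mass flow = volumetric * density
= 0.495 * 2756 = 1364.22 kg/s
Convert to t/h: multiply by 3.6
Capacity = 1364.22 * 3.6
= 4911.192 t/h


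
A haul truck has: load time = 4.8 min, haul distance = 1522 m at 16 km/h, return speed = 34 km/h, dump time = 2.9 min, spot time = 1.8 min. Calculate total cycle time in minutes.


Convert haul speed to m/min: 16 * 1000/60 = 266.6666667 m/min
Haul time = 1522 / 266.6666667 = 5.7075 min
Convert return speed to m/min: 34 * 1000/60 = 566.6666667 m/min
Return time = 1522 / 566.6666667 = 2.685882353 min
Total cycle time:
= 4.8 + 5.7075 + 2.9 + 2.685882353 + 1.8
= 17.8934 min

17.8934 min


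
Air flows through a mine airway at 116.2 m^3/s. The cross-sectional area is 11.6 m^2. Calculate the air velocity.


Velocity = flow rate / cross-sectional area
= 116.2 / 11.6
= 10.0172 m/s

10.0172 m/s


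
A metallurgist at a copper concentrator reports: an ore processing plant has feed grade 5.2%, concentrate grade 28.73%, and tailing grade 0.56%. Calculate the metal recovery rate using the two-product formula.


Using the two-product formula:
R = 100 * c * (f - t) / (f * (c - t))
Numerator = 100 * 28.73 * (5.2 - 0.56)
= 100 * 28.73 * 4.64
= 13330.72
Denominator = 5.2 * (28.73 - 0.56)
= 5.2 * 28.17
= 146.484
R = 13330.72 / 146.484
= 91.0046%

91.0046%


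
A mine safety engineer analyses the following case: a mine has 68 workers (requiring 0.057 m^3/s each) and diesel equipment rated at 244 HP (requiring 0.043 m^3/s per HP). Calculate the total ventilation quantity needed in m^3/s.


14.368 m^3/s

Airflow for workers:
Q_people = 68 * 0.057 = 3.876 m^3/s
Airflow for diesel equipment:
Q_diesel = 244 * 0.043 = 10.492 m^3/s
Total ventilation:
Q_total = 3.876 + 10.492
= 14.368 m^3/s


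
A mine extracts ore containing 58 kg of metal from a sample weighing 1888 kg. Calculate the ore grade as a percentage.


3.072%

Ore grade = (metal mass / ore mass) * 100
= (58 / 1888) * 100
= 0.03072033898 * 100
= 3.072%


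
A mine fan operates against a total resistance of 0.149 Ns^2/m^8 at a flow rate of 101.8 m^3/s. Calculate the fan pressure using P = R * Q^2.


Compute Q^2:
Q^2 = 101.8^2 = 10363.24
Compute pressure:
P = R * Q^2 = 0.149 * 10363.24
= 1544.1228 Pa

1544.1228 Pa


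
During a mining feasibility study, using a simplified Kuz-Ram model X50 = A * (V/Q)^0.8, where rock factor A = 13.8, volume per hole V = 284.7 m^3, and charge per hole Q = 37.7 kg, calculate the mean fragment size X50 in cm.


Compute V/Q:
V/Q = 284.7 / 37.7 = 7.551724138
Raise to the power 0.8:
(V/Q)^0.8 = 7.551724138^0.8 = 5.040073775
Multiply by A:
X50 = 13.8 * 5.040073775
= 69.553 cm

69.553 cm


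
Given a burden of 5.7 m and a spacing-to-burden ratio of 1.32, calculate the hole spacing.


7.524 m

Spacing = burden * ratio
= 5.7 * 1.32
= 7.524 m


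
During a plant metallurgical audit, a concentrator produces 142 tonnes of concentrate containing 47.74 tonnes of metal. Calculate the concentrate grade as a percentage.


33.6197%

Grade = (metal in concentrate / concentrate mass) * 100
= (47.74 / 142) * 100
= 0.3361971831 * 100
= 33.6197%


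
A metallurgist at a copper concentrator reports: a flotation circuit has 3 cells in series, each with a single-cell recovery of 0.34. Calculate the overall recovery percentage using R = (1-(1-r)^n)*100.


71.2504%

Complement of single-cell recovery:
1 - r = 1 - 0.34 = 0.66
Raise to power n:
(1 - r)^3 = 0.66^3 = 0.287496
Overall recovery:
R = (1 - 0.287496) * 100
= 71.2504%


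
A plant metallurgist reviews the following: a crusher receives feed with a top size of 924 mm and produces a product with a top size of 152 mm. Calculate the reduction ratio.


6.0789

Reduction ratio = feed size / product size
= 924 / 152
= 6.0789


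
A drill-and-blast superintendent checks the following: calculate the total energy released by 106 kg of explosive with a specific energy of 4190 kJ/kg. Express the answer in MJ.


Energy = mass * specific_energy / 1000
= 106 * 4190 / 1000
= 444140 / 1000
= 444.14 MJ

444.14 MJ


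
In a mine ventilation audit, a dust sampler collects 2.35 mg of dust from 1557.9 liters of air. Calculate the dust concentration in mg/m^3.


1.5084 mg/m^3

Convert liters to m^3: 1 m^3 = 1000 L
Concentration = mass / volume * 1000
= 2.35 / 1557.9 * 1000
= 0.00150844085 * 1000
= 1.5084 mg/m^3


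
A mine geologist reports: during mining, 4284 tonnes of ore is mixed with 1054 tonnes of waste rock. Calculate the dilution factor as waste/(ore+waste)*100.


Total material = ore + waste
= 4284 + 1054 = 5338 tonnes
Dilution = waste / total * 100
= 1054 / 5338 * 100
= 0.1974522293 * 100
= 19.7452%

19.7452%


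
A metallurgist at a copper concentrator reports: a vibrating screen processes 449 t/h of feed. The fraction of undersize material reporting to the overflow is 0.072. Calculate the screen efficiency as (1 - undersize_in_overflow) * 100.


92.8%

Screen efficiency = (1 - fraction of undersize in overflow) * 100
= (1 - 0.072) * 100
= 0.928 * 100
= 92.8%


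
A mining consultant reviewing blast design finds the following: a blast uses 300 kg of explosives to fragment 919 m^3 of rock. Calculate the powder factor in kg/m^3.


Powder factor = explosive mass / rock volume
= 300 / 919
= 0.3264 kg/m^3

0.3264 kg/m^3


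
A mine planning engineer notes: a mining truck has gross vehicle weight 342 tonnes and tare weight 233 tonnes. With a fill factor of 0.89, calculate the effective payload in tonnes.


97.01 tonnes

Maximum payload = gross - tare
= 342 - 233 = 109 tonnes
Effective payload = max payload * fill factor
= 109 * 0.89
= 97.01 tonnes


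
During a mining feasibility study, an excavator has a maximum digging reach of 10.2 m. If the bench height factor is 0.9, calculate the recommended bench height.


9.18 m

Bench height = reach * factor
= 10.2 * 0.9
= 9.18 m


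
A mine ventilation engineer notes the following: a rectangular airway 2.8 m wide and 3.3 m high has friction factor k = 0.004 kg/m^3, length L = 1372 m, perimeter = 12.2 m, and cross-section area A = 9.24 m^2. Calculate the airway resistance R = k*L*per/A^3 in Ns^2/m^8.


0.0849 Ns^2/m^8

Compute the numerator:
k * L * per = 0.004 * 1372 * 12.2
= 66.9536
Compute the denominator:
A^3 = 9.24^3 = 788.889024
Resistance:
R = 66.9536 / 788.889024
= 0.0849 Ns^2/m^8


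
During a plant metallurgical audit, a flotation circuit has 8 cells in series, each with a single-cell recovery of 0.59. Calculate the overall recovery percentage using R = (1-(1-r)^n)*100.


99.9202%

Complement of single-cell recovery:
1 - r = 1 - 0.59 = 0.41
Raise to power n:
(1 - r)^8 = 0.41^8 = 0.0007984925229
Overall recovery:
R = (1 - 0.0007984925229) * 100
= 99.9202%


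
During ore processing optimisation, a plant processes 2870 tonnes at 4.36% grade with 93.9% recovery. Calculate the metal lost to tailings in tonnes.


Total metal in feed:
= 2870 * 4.36 / 100 = 125.132 tonnes
Metal recovered:
= 125.132 * 93.9 / 100 = 117.498948 tonnes
Metal lost to tailings:
= 125.132 - 117.498948
= 7.6331 tonnes

7.6331 tonnes


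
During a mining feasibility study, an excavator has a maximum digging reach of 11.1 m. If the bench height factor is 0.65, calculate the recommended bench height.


7.215 m

Bench height = reach * factor
= 11.1 * 0.65
= 7.215 m


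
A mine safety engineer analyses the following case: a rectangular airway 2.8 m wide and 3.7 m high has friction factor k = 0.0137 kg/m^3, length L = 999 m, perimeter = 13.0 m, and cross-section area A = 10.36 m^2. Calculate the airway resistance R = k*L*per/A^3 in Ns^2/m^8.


Compute the numerator:
k * L * per = 0.0137 * 999 * 13.0
= 177.9219
Compute the denominator:
A^3 = 10.36^3 = 1111.934656
Resistance:
R = 177.9219 / 1111.934656
= 0.16 Ns^2/m^8

0.16 Ns^2/m^8


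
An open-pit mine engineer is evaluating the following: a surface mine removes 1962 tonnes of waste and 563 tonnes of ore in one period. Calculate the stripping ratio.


3.4849

Stripping ratio = waste tonnage / ore tonnage
= 1962 / 563
= 3.4849


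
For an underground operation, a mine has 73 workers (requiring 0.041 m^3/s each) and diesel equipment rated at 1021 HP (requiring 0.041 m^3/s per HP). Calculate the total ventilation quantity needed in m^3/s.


Airflow for workers:
Q_people = 73 * 0.041 = 2.993 m^3/s
Airflow for diesel equipment:
Q_diesel = 1021 * 0.041 = 41.861 m^3/s
Total ventilation:
Q_total = 2.993 + 41.861
= 44.854 m^3/s

44.854 m^3/s


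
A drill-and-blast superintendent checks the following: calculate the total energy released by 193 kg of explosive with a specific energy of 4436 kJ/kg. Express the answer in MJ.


Energy = mass * specific_energy / 1000
= 193 * 4436 / 1000
= 856148 / 1000
= 856.148 MJ

856.148 MJ


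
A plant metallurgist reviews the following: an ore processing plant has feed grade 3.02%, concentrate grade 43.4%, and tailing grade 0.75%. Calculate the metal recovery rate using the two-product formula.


76.4873%

Using the two-product formula:
R = 100 * c * (f - t) / (f * (c - t))
Numerator = 100 * 43.4 * (3.02 - 0.75)
= 100 * 43.4 * 2.27
= 9851.8
Denominator = 3.02 * (43.4 - 0.75)
= 3.02 * 42.65
= 128.803
R = 9851.8 / 128.803
= 76.4873%


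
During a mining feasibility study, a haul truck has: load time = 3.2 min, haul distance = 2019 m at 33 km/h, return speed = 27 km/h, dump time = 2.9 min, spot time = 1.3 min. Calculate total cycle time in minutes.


Convert haul speed to m/min: 33 * 1000/60 = 550 m/min
Haul time = 2019 / 550 = 3.670909091 min
Convert return speed to m/min: 27 * 1000/60 = 450 m/min
Return time = 2019 / 450 = 4.486666667 min
Total cycle time:
= 3.2 + 3.670909091 + 2.9 + 4.486666667 + 1.3
= 15.5576 min

15.5576 min


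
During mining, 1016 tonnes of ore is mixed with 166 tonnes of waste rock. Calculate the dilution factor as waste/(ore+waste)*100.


14.044%

Total material = ore + waste
= 1016 + 166 = 1182 tonnes
Dilution = waste / total * 100
= 166 / 1182 * 100
= 0.1404399323 * 100
= 14.044%


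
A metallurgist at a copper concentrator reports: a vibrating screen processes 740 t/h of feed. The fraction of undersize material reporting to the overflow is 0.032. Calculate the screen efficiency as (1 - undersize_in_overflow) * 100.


Screen efficiency = (1 - fraction of undersize in overflow) * 100
= (1 - 0.032) * 100
= 0.968 * 100
= 96.8%

96.8%


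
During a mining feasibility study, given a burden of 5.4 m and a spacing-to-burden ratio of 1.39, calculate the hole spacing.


Spacing = burden * ratio
= 5.4 * 1.39
= 7.506 m

7.506 m


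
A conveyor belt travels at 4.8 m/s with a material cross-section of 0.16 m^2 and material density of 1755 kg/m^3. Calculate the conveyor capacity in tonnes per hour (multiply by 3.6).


4852.224 t/h

Volumetric flow = speed * area
= 4.8 * 0.16 = 0.768 m^3/s
Mass flow = volumetric * density
= 0.768 * 1755 = 1347.84 kg/s
Convert to t/h: multiply by 3.6
Capacity = 1347.84 * 3.6
= 4852.224 t/h


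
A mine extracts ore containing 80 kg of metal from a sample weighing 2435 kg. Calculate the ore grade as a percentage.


3.2854%

Ore grade = (metal mass / ore mass) * 100
= (80 / 2435) * 100
= 0.03285420945 * 100
= 3.2854%


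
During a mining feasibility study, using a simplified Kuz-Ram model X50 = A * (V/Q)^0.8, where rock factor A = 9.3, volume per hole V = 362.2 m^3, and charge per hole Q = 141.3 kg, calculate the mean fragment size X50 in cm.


19.7482 cm

Compute V/Q:
V/Q = 362.2 / 141.3 = 2.56334041
Raise to the power 0.8:
(V/Q)^0.8 = 2.56334041^0.8 = 2.12346461
Multiply by A:
X50 = 9.3 * 2.12346461
= 19.7482 cm


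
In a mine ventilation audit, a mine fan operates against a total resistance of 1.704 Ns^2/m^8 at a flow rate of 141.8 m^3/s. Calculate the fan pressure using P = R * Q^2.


34262.737 Pa

Compute Q^2:
Q^2 = 141.8^2 = 20107.24
Compute pressure:
P = R * Q^2 = 1.704 * 20107.24
= 34262.737 Pa


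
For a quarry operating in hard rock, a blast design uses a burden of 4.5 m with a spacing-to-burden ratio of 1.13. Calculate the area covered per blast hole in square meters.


22.8825 m^2

First, find the spacing:
Spacing = burden * ratio = 4.5 * 1.13
= 5.085 m
Then, calculate the area:
Area = burden * spacing = 4.5 * 5.085
= 22.8825 m^2


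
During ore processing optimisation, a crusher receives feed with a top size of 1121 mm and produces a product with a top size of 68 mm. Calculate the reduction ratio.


16.4853

Reduction ratio = feed size / product size
= 1121 / 68
= 16.4853


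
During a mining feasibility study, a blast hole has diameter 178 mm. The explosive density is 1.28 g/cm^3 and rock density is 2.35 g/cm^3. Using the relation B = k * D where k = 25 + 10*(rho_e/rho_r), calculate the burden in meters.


First, compute k:
rho_e / rho_r = 1.28 / 2.35 = 0.5446808511
k = 25 + 10 * 0.5446808511 = 30.44680851
Then, compute burden:
B = k * D / 1000 = 30.44680851 * 178 / 1000
= 5419.531915 / 1000
= 5.4195 m

5.4195 m


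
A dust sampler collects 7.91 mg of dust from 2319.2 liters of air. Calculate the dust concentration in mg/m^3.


3.4107 mg/m^3

Convert liters to m^3: 1 m^3 = 1000 L
Concentration = mass / volume * 1000
= 7.91 / 2319.2 * 1000
= 0.003410658848 * 1000
= 3.4107 mg/m^3


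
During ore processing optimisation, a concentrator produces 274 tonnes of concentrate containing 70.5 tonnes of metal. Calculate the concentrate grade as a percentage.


Grade = (metal in concentrate / concentrate mass) * 100
= (70.5 / 274) * 100
= 0.2572992701 * 100
= 25.7299%

25.7299%


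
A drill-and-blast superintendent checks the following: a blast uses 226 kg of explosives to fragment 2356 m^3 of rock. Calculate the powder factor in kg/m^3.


0.0959 kg/m^3

Powder factor = explosive mass / rock volume
= 226 / 2356
= 0.0959 kg/m^3


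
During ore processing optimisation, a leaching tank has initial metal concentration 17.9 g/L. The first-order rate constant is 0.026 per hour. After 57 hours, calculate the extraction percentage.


Compute the exponent:
-k * t = -0.026 * 57 = -1.482
Remaining concentration:
C = 17.9 * exp(-1.482)
= 17.9 * 0.227182868
= 4.066573337 g/L
Extracted = 17.9 - 4.066573337 = 13.83342666 g/L
Extraction % = 13.83342666 / 17.9 * 100
= 77.2817%

77.2817%


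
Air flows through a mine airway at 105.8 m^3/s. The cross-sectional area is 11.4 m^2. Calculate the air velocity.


9.2807 m/s

Velocity = flow rate / cross-sectional area
= 105.8 / 11.4
= 9.2807 m/s


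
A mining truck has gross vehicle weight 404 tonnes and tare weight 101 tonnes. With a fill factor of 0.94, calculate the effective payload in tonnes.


284.82 tonnes

Maximum payload = gross - tare
= 404 - 101 = 303 tonnes
Effective payload = max payload * fill factor
= 303 * 0.94
= 284.82 tonnes


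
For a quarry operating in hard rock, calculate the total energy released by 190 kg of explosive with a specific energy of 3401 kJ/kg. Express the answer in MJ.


646.19 MJ

Energy = mass * specific_energy / 1000
= 190 * 3401 / 1000
= 646190 / 1000
= 646.19 MJ


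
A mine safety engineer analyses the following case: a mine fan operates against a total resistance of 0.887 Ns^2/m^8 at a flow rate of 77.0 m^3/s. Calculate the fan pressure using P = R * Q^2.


Compute Q^2:
Q^2 = 77.0^2 = 5929.0
Compute pressure:
P = R * Q^2 = 0.887 * 5929.0
= 5259.023 Pa

5259.023 Pa


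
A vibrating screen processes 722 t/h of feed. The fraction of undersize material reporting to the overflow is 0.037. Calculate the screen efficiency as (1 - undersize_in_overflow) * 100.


Screen efficiency = (1 - fraction of undersize in overflow) * 100
= (1 - 0.037) * 100
= 0.963 * 100
= 96.3%

96.3%


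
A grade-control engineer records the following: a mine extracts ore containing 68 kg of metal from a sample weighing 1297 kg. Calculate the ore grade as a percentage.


Ore grade = (metal mass / ore mass) * 100
= (68 / 1297) * 100
= 0.05242868157 * 100
= 5.2429%

5.2429%


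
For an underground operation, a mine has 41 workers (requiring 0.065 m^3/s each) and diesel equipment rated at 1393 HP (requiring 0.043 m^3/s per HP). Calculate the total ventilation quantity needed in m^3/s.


62.564 m^3/s

Airflow for workers:
Q_people = 41 * 0.065 = 2.665 m^3/s
Airflow for diesel equipment:
Q_diesel = 1393 * 0.043 = 59.899 m^3/s
Total ventilation:
Q_total = 2.665 + 59.899
= 62.564 m^3/s


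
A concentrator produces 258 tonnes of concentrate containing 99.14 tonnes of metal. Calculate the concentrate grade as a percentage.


38.4264%

Grade = (metal in concentrate / concentrate mass) * 100
= (99.14 / 258) * 100
= 0.3842635659 * 100
= 38.4264%


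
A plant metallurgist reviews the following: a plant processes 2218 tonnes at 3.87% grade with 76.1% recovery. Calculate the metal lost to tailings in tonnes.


20.5149 tonnes

Total metal in feed:
= 2218 * 3.87 / 100 = 85.8366 tonnes
Metal recovered:
= 85.8366 * 76.1 / 100 = 65.3216526 tonnes
Metal lost to tailings:
= 85.8366 - 65.3216526
= 20.5149 tonnes


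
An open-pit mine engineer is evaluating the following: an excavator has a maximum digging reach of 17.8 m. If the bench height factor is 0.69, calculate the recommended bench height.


12.282 m

Bench height = reach * factor
= 17.8 * 0.69
= 12.282 m


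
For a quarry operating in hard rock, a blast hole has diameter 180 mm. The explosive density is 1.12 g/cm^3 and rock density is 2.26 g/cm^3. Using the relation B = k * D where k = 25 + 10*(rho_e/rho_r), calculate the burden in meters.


5.392 m

First, compute k:
rho_e / rho_r = 1.12 / 2.26 = 0.4955752212
k = 25 + 10 * 0.4955752212 = 29.95575221
Then, compute burden:
B = k * D / 1000 = 29.95575221 * 180 / 1000
= 5392.035398 / 1000
= 5.392 m


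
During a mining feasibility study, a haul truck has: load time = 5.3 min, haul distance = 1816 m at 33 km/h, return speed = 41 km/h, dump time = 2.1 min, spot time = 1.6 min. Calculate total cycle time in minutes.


Convert haul speed to m/min: 33 * 1000/60 = 550 m/min
Haul time = 1816 / 550 = 3.301818182 min
Convert return speed to m/min: 41 * 1000/60 = 683.3333333 m/min
Return time = 1816 / 683.3333333 = 2.657560976 min
Total cycle time:
= 5.3 + 3.301818182 + 2.1 + 2.657560976 + 1.6
= 14.9594 min

14.9594 min


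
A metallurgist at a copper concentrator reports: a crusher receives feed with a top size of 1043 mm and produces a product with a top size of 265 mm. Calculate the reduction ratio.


Reduction ratio = feed size / product size
= 1043 / 265
= 3.9358

3.9358


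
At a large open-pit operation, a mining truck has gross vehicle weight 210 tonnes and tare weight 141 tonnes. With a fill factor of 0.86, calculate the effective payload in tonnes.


Maximum payload = gross - tare
= 210 - 141 = 69 tonnes
Effective payload = max payload * fill factor
= 69 * 0.86
= 59.34 tonnes

59.34 tonnes


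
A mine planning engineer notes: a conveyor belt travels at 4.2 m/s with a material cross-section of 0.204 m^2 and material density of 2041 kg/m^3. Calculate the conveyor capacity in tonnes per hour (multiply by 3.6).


Volumetric flow = speed * area
= 4.2 * 0.204 = 0.8568 m^3/s
Mass flow = volumetric * density
= 0.8568 * 2041 = 1748.7288 kg/s
Convert to t/h: multiply by 3.6
Capacity = 1748.7288 * 3.6
= 6295.4237 t/h

6295.4237 t/h


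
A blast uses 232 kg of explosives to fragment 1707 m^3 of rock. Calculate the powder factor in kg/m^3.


Powder factor = explosive mass / rock volume
= 232 / 1707
= 0.1359 kg/m^3

0.1359 kg/m^3


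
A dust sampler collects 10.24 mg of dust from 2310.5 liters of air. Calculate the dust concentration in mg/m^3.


Convert liters to m^3: 1 m^3 = 1000 L
Concentration = mass / volume * 1000
= 10.24 / 2310.5 * 1000
= 0.004431941138 * 1000
= 4.4319 mg/m^3

4.4319 mg/m^3


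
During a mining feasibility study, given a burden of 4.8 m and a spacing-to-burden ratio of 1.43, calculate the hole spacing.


6.864 m

Spacing = burden * ratio
= 4.8 * 1.43
= 6.864 m


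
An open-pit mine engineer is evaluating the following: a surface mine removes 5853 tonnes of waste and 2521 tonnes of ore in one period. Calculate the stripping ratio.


Stripping ratio = waste tonnage / ore tonnage
= 5853 / 2521
= 2.3217

2.3217


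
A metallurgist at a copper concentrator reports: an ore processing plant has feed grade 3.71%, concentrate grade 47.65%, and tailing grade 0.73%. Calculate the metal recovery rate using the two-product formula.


Using the two-product formula:
R = 100 * c * (f - t) / (f * (c - t))
Numerator = 100 * 47.65 * (3.71 - 0.73)
= 100 * 47.65 * 2.98
= 14199.7
Denominator = 3.71 * (47.65 - 0.73)
= 3.71 * 46.92
= 174.0732
R = 14199.7 / 174.0732
= 81.5732%

81.5732%


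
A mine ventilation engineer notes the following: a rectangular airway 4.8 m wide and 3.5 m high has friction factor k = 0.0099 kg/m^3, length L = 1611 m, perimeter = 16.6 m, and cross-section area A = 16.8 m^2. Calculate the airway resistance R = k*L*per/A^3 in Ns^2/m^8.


0.0558 Ns^2/m^8

Compute the numerator:
k * L * per = 0.0099 * 1611 * 16.6
= 264.75174
Compute the denominator:
A^3 = 16.8^3 = 4741.632
Resistance:
R = 264.75174 / 4741.632
= 0.0558 Ns^2/m^8


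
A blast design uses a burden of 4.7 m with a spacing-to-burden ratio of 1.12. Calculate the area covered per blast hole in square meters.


24.7408 m^2

First, find the spacing:
Spacing = burden * ratio = 4.7 * 1.12
= 5.264 m
Then, calculate the area:
Area = burden * spacing = 4.7 * 5.264
= 24.7408 m^2
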